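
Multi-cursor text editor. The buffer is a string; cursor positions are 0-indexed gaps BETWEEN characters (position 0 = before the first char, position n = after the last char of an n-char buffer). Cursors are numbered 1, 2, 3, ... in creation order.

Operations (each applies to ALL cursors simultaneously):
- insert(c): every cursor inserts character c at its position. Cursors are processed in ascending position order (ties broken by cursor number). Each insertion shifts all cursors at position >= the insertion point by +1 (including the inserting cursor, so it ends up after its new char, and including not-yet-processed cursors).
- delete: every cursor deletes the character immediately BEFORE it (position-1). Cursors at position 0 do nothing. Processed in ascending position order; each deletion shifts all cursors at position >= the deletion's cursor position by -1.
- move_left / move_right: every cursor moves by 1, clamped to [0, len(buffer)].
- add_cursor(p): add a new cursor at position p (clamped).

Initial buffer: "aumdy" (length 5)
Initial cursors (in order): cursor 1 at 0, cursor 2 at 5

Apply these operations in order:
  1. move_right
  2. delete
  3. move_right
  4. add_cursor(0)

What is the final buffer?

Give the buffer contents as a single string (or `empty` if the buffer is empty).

Answer: umd

Derivation:
After op 1 (move_right): buffer="aumdy" (len 5), cursors c1@1 c2@5, authorship .....
After op 2 (delete): buffer="umd" (len 3), cursors c1@0 c2@3, authorship ...
After op 3 (move_right): buffer="umd" (len 3), cursors c1@1 c2@3, authorship ...
After op 4 (add_cursor(0)): buffer="umd" (len 3), cursors c3@0 c1@1 c2@3, authorship ...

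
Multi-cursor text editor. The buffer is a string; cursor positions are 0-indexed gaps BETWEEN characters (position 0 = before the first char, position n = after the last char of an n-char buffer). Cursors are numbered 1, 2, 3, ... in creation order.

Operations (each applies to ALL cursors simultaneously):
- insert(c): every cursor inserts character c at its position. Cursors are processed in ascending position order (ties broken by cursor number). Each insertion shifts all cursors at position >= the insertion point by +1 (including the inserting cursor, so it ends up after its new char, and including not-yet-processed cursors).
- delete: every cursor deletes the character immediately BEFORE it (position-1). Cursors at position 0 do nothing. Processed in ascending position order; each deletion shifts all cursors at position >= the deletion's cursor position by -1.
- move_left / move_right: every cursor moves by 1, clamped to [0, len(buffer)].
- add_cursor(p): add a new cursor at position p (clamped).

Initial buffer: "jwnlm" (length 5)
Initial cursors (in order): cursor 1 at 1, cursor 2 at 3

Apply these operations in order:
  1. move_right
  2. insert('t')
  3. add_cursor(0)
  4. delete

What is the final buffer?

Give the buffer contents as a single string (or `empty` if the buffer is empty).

Answer: jwnlm

Derivation:
After op 1 (move_right): buffer="jwnlm" (len 5), cursors c1@2 c2@4, authorship .....
After op 2 (insert('t')): buffer="jwtnltm" (len 7), cursors c1@3 c2@6, authorship ..1..2.
After op 3 (add_cursor(0)): buffer="jwtnltm" (len 7), cursors c3@0 c1@3 c2@6, authorship ..1..2.
After op 4 (delete): buffer="jwnlm" (len 5), cursors c3@0 c1@2 c2@4, authorship .....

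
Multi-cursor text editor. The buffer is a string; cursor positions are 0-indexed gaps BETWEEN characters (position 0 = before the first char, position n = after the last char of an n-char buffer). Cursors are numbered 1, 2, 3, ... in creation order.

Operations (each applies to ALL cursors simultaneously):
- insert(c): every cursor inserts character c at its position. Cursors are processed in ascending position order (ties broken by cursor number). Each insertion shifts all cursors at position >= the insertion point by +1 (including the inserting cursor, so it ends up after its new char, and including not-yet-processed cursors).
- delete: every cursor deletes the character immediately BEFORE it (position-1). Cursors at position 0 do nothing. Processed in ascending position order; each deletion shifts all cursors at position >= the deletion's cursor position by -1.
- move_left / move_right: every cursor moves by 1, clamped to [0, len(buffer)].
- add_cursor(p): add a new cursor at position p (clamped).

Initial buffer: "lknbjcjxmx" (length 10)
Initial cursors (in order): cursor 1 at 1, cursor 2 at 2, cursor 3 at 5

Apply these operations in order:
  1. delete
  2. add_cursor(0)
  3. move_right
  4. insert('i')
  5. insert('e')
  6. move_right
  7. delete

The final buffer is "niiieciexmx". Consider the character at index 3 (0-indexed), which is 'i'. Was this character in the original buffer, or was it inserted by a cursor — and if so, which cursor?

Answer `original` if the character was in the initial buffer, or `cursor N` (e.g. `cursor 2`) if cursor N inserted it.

After op 1 (delete): buffer="nbcjxmx" (len 7), cursors c1@0 c2@0 c3@2, authorship .......
After op 2 (add_cursor(0)): buffer="nbcjxmx" (len 7), cursors c1@0 c2@0 c4@0 c3@2, authorship .......
After op 3 (move_right): buffer="nbcjxmx" (len 7), cursors c1@1 c2@1 c4@1 c3@3, authorship .......
After op 4 (insert('i')): buffer="niiibcijxmx" (len 11), cursors c1@4 c2@4 c4@4 c3@7, authorship .124..3....
After op 5 (insert('e')): buffer="niiieeebciejxmx" (len 15), cursors c1@7 c2@7 c4@7 c3@11, authorship .124124..33....
After op 6 (move_right): buffer="niiieeebciejxmx" (len 15), cursors c1@8 c2@8 c4@8 c3@12, authorship .124124..33....
After op 7 (delete): buffer="niiieciexmx" (len 11), cursors c1@5 c2@5 c4@5 c3@8, authorship .1241.33...
Authorship (.=original, N=cursor N): . 1 2 4 1 . 3 3 . . .
Index 3: author = 4

Answer: cursor 4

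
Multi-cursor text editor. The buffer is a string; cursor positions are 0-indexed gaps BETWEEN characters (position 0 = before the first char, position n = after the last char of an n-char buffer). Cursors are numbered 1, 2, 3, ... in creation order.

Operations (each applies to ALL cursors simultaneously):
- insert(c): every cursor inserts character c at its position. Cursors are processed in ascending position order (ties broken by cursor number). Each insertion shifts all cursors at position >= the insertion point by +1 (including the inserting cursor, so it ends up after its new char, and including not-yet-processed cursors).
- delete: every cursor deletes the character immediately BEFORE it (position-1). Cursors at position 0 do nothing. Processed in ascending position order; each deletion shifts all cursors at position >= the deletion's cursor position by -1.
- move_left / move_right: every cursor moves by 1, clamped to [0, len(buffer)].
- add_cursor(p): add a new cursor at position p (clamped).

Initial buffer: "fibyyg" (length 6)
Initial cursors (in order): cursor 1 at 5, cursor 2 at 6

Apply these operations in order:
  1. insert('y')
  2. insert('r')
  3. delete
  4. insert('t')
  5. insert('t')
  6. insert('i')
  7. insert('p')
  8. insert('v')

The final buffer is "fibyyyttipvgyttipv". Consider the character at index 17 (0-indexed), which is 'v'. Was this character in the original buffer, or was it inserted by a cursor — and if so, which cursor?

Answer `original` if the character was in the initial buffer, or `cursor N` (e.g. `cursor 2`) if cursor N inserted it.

Answer: cursor 2

Derivation:
After op 1 (insert('y')): buffer="fibyyygy" (len 8), cursors c1@6 c2@8, authorship .....1.2
After op 2 (insert('r')): buffer="fibyyyrgyr" (len 10), cursors c1@7 c2@10, authorship .....11.22
After op 3 (delete): buffer="fibyyygy" (len 8), cursors c1@6 c2@8, authorship .....1.2
After op 4 (insert('t')): buffer="fibyyytgyt" (len 10), cursors c1@7 c2@10, authorship .....11.22
After op 5 (insert('t')): buffer="fibyyyttgytt" (len 12), cursors c1@8 c2@12, authorship .....111.222
After op 6 (insert('i')): buffer="fibyyyttigytti" (len 14), cursors c1@9 c2@14, authorship .....1111.2222
After op 7 (insert('p')): buffer="fibyyyttipgyttip" (len 16), cursors c1@10 c2@16, authorship .....11111.22222
After op 8 (insert('v')): buffer="fibyyyttipvgyttipv" (len 18), cursors c1@11 c2@18, authorship .....111111.222222
Authorship (.=original, N=cursor N): . . . . . 1 1 1 1 1 1 . 2 2 2 2 2 2
Index 17: author = 2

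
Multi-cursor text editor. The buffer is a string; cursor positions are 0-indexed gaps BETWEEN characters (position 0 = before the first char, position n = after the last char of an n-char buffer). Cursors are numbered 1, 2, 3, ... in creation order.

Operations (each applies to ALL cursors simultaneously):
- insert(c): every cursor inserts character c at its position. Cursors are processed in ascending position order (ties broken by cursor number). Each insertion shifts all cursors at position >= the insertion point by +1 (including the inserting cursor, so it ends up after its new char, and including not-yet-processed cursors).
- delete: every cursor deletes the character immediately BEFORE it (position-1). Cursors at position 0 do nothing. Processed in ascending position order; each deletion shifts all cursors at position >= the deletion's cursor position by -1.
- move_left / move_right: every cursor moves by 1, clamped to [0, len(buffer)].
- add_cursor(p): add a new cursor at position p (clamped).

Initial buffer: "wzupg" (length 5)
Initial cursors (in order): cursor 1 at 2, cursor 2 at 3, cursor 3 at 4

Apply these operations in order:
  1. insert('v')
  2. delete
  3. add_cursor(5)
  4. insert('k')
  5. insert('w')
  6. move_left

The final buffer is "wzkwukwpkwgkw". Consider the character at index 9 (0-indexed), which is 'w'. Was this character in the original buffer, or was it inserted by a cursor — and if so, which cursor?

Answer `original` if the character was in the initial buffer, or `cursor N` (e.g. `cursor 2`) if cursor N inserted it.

Answer: cursor 3

Derivation:
After op 1 (insert('v')): buffer="wzvuvpvg" (len 8), cursors c1@3 c2@5 c3@7, authorship ..1.2.3.
After op 2 (delete): buffer="wzupg" (len 5), cursors c1@2 c2@3 c3@4, authorship .....
After op 3 (add_cursor(5)): buffer="wzupg" (len 5), cursors c1@2 c2@3 c3@4 c4@5, authorship .....
After op 4 (insert('k')): buffer="wzkukpkgk" (len 9), cursors c1@3 c2@5 c3@7 c4@9, authorship ..1.2.3.4
After op 5 (insert('w')): buffer="wzkwukwpkwgkw" (len 13), cursors c1@4 c2@7 c3@10 c4@13, authorship ..11.22.33.44
After op 6 (move_left): buffer="wzkwukwpkwgkw" (len 13), cursors c1@3 c2@6 c3@9 c4@12, authorship ..11.22.33.44
Authorship (.=original, N=cursor N): . . 1 1 . 2 2 . 3 3 . 4 4
Index 9: author = 3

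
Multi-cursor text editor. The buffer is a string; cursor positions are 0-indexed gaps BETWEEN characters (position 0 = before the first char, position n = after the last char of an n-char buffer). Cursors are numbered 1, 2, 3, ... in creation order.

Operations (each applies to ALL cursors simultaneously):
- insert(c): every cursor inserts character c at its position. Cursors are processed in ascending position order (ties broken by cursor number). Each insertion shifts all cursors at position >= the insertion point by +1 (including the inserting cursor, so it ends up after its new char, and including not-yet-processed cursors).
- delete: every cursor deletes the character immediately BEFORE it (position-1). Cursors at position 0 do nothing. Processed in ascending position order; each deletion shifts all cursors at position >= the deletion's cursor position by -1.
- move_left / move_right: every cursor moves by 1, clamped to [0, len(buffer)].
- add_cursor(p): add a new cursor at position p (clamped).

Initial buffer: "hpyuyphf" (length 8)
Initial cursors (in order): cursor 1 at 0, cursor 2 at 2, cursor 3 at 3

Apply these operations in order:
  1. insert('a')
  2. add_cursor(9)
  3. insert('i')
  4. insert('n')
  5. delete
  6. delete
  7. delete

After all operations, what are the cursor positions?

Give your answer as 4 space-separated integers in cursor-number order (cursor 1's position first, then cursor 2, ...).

After op 1 (insert('a')): buffer="ahpayauyphf" (len 11), cursors c1@1 c2@4 c3@6, authorship 1..2.3.....
After op 2 (add_cursor(9)): buffer="ahpayauyphf" (len 11), cursors c1@1 c2@4 c3@6 c4@9, authorship 1..2.3.....
After op 3 (insert('i')): buffer="aihpaiyaiuypihf" (len 15), cursors c1@2 c2@6 c3@9 c4@13, authorship 11..22.33...4..
After op 4 (insert('n')): buffer="ainhpainyainuypinhf" (len 19), cursors c1@3 c2@8 c3@12 c4@17, authorship 111..222.333...44..
After op 5 (delete): buffer="aihpaiyaiuypihf" (len 15), cursors c1@2 c2@6 c3@9 c4@13, authorship 11..22.33...4..
After op 6 (delete): buffer="ahpayauyphf" (len 11), cursors c1@1 c2@4 c3@6 c4@9, authorship 1..2.3.....
After op 7 (delete): buffer="hpyuyhf" (len 7), cursors c1@0 c2@2 c3@3 c4@5, authorship .......

Answer: 0 2 3 5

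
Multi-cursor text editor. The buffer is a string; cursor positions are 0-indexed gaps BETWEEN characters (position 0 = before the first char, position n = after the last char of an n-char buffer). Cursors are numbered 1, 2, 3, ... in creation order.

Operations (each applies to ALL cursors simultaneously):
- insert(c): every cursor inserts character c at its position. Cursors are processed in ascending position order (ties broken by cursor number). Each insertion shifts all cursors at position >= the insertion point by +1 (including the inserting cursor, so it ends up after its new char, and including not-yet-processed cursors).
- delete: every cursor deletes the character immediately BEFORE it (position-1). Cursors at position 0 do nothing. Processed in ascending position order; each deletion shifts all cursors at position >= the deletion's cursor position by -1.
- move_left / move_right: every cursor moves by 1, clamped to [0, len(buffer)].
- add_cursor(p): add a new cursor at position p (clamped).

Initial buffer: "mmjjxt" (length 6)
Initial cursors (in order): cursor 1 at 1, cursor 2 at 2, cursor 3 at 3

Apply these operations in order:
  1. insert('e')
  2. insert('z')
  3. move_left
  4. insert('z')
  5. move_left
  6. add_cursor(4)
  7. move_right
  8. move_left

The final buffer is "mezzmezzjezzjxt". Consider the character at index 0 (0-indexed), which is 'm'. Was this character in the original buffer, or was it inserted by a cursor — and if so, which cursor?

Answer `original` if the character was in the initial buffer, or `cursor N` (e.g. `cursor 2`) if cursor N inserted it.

After op 1 (insert('e')): buffer="memejejxt" (len 9), cursors c1@2 c2@4 c3@6, authorship .1.2.3...
After op 2 (insert('z')): buffer="mezmezjezjxt" (len 12), cursors c1@3 c2@6 c3@9, authorship .11.22.33...
After op 3 (move_left): buffer="mezmezjezjxt" (len 12), cursors c1@2 c2@5 c3@8, authorship .11.22.33...
After op 4 (insert('z')): buffer="mezzmezzjezzjxt" (len 15), cursors c1@3 c2@7 c3@11, authorship .111.222.333...
After op 5 (move_left): buffer="mezzmezzjezzjxt" (len 15), cursors c1@2 c2@6 c3@10, authorship .111.222.333...
After op 6 (add_cursor(4)): buffer="mezzmezzjezzjxt" (len 15), cursors c1@2 c4@4 c2@6 c3@10, authorship .111.222.333...
After op 7 (move_right): buffer="mezzmezzjezzjxt" (len 15), cursors c1@3 c4@5 c2@7 c3@11, authorship .111.222.333...
After op 8 (move_left): buffer="mezzmezzjezzjxt" (len 15), cursors c1@2 c4@4 c2@6 c3@10, authorship .111.222.333...
Authorship (.=original, N=cursor N): . 1 1 1 . 2 2 2 . 3 3 3 . . .
Index 0: author = original

Answer: original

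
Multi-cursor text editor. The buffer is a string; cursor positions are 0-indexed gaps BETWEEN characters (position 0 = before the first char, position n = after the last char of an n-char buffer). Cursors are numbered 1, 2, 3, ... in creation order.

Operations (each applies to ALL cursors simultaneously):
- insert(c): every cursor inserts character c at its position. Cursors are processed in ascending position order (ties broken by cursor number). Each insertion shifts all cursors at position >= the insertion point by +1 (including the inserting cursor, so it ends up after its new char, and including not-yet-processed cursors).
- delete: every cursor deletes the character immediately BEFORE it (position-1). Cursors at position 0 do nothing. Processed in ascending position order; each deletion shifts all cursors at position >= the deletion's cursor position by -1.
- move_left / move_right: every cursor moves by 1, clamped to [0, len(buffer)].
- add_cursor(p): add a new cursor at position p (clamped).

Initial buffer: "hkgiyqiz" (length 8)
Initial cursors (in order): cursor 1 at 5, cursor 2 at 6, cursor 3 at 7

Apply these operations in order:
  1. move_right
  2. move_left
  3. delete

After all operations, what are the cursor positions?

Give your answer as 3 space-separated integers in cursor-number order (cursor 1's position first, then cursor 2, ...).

Answer: 4 4 4

Derivation:
After op 1 (move_right): buffer="hkgiyqiz" (len 8), cursors c1@6 c2@7 c3@8, authorship ........
After op 2 (move_left): buffer="hkgiyqiz" (len 8), cursors c1@5 c2@6 c3@7, authorship ........
After op 3 (delete): buffer="hkgiz" (len 5), cursors c1@4 c2@4 c3@4, authorship .....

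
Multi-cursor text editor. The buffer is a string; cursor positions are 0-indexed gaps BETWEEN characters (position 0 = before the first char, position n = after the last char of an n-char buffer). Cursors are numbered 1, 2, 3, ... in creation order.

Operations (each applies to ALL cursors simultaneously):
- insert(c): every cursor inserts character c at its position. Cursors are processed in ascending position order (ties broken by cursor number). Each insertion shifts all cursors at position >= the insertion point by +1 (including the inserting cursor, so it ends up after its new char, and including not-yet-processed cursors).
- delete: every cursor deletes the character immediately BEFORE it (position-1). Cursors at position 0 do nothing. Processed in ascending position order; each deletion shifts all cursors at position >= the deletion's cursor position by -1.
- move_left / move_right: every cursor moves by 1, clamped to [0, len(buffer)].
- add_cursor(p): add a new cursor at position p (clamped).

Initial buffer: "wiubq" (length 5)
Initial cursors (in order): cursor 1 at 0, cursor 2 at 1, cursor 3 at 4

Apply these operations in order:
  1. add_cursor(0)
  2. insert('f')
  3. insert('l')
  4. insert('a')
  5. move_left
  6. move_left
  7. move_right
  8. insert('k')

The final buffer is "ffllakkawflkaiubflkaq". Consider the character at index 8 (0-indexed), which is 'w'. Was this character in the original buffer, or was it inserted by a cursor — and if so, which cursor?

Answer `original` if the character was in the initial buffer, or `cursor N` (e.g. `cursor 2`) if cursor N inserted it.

Answer: original

Derivation:
After op 1 (add_cursor(0)): buffer="wiubq" (len 5), cursors c1@0 c4@0 c2@1 c3@4, authorship .....
After op 2 (insert('f')): buffer="ffwfiubfq" (len 9), cursors c1@2 c4@2 c2@4 c3@8, authorship 14.2...3.
After op 3 (insert('l')): buffer="ffllwfliubflq" (len 13), cursors c1@4 c4@4 c2@7 c3@12, authorship 1414.22...33.
After op 4 (insert('a')): buffer="ffllaawflaiubflaq" (len 17), cursors c1@6 c4@6 c2@10 c3@16, authorship 141414.222...333.
After op 5 (move_left): buffer="ffllaawflaiubflaq" (len 17), cursors c1@5 c4@5 c2@9 c3@15, authorship 141414.222...333.
After op 6 (move_left): buffer="ffllaawflaiubflaq" (len 17), cursors c1@4 c4@4 c2@8 c3@14, authorship 141414.222...333.
After op 7 (move_right): buffer="ffllaawflaiubflaq" (len 17), cursors c1@5 c4@5 c2@9 c3@15, authorship 141414.222...333.
After op 8 (insert('k')): buffer="ffllakkawflkaiubflkaq" (len 21), cursors c1@7 c4@7 c2@12 c3@19, authorship 14141144.2222...3333.
Authorship (.=original, N=cursor N): 1 4 1 4 1 1 4 4 . 2 2 2 2 . . . 3 3 3 3 .
Index 8: author = original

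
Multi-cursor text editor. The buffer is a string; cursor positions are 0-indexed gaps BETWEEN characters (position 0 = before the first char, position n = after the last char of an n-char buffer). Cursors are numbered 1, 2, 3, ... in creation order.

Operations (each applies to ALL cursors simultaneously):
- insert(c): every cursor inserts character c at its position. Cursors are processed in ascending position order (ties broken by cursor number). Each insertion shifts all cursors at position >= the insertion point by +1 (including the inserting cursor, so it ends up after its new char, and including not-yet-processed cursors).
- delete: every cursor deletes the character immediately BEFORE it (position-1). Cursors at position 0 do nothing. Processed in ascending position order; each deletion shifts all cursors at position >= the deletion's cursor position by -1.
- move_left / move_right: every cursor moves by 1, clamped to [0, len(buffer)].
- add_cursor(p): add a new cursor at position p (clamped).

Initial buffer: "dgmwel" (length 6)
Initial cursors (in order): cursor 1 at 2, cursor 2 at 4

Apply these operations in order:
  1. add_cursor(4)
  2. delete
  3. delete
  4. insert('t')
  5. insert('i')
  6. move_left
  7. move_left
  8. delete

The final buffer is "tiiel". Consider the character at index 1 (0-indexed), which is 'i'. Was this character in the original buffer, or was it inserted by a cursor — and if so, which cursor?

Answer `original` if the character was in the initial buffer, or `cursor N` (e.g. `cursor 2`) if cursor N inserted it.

Answer: cursor 2

Derivation:
After op 1 (add_cursor(4)): buffer="dgmwel" (len 6), cursors c1@2 c2@4 c3@4, authorship ......
After op 2 (delete): buffer="del" (len 3), cursors c1@1 c2@1 c3@1, authorship ...
After op 3 (delete): buffer="el" (len 2), cursors c1@0 c2@0 c3@0, authorship ..
After op 4 (insert('t')): buffer="tttel" (len 5), cursors c1@3 c2@3 c3@3, authorship 123..
After op 5 (insert('i')): buffer="tttiiiel" (len 8), cursors c1@6 c2@6 c3@6, authorship 123123..
After op 6 (move_left): buffer="tttiiiel" (len 8), cursors c1@5 c2@5 c3@5, authorship 123123..
After op 7 (move_left): buffer="tttiiiel" (len 8), cursors c1@4 c2@4 c3@4, authorship 123123..
After op 8 (delete): buffer="tiiel" (len 5), cursors c1@1 c2@1 c3@1, authorship 123..
Authorship (.=original, N=cursor N): 1 2 3 . .
Index 1: author = 2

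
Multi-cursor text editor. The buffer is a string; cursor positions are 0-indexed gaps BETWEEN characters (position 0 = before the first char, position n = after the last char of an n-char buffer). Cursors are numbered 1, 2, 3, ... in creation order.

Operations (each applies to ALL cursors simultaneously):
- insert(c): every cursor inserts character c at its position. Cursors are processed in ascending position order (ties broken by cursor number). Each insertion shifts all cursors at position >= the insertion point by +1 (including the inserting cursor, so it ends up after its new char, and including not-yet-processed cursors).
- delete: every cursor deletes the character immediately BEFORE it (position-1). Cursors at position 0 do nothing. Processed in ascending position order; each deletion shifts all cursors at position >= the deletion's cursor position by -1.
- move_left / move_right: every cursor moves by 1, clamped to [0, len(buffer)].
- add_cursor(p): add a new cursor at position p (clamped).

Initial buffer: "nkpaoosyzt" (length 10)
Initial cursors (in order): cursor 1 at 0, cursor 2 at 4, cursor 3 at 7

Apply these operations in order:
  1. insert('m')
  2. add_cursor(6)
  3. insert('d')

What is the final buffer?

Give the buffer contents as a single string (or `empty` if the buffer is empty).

Answer: mdnkpamddoosmdyzt

Derivation:
After op 1 (insert('m')): buffer="mnkpamoosmyzt" (len 13), cursors c1@1 c2@6 c3@10, authorship 1....2...3...
After op 2 (add_cursor(6)): buffer="mnkpamoosmyzt" (len 13), cursors c1@1 c2@6 c4@6 c3@10, authorship 1....2...3...
After op 3 (insert('d')): buffer="mdnkpamddoosmdyzt" (len 17), cursors c1@2 c2@9 c4@9 c3@14, authorship 11....224...33...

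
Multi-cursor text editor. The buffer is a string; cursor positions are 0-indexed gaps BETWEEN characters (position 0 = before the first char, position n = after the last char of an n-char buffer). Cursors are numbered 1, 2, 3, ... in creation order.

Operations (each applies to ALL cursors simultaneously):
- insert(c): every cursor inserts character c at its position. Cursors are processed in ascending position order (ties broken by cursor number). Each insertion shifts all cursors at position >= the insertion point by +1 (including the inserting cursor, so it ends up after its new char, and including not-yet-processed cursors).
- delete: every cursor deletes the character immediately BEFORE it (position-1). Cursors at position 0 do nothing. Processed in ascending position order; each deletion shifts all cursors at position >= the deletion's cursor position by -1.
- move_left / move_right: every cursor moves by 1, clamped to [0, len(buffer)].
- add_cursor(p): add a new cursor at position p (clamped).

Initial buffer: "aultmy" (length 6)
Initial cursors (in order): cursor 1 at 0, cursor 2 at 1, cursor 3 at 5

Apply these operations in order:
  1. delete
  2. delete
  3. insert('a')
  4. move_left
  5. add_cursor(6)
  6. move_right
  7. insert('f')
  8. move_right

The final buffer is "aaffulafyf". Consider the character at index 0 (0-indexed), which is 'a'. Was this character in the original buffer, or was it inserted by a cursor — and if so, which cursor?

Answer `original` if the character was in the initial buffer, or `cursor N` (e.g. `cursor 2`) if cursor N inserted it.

Answer: cursor 1

Derivation:
After op 1 (delete): buffer="ulty" (len 4), cursors c1@0 c2@0 c3@3, authorship ....
After op 2 (delete): buffer="uly" (len 3), cursors c1@0 c2@0 c3@2, authorship ...
After op 3 (insert('a')): buffer="aaulay" (len 6), cursors c1@2 c2@2 c3@5, authorship 12..3.
After op 4 (move_left): buffer="aaulay" (len 6), cursors c1@1 c2@1 c3@4, authorship 12..3.
After op 5 (add_cursor(6)): buffer="aaulay" (len 6), cursors c1@1 c2@1 c3@4 c4@6, authorship 12..3.
After op 6 (move_right): buffer="aaulay" (len 6), cursors c1@2 c2@2 c3@5 c4@6, authorship 12..3.
After op 7 (insert('f')): buffer="aaffulafyf" (len 10), cursors c1@4 c2@4 c3@8 c4@10, authorship 1212..33.4
After op 8 (move_right): buffer="aaffulafyf" (len 10), cursors c1@5 c2@5 c3@9 c4@10, authorship 1212..33.4
Authorship (.=original, N=cursor N): 1 2 1 2 . . 3 3 . 4
Index 0: author = 1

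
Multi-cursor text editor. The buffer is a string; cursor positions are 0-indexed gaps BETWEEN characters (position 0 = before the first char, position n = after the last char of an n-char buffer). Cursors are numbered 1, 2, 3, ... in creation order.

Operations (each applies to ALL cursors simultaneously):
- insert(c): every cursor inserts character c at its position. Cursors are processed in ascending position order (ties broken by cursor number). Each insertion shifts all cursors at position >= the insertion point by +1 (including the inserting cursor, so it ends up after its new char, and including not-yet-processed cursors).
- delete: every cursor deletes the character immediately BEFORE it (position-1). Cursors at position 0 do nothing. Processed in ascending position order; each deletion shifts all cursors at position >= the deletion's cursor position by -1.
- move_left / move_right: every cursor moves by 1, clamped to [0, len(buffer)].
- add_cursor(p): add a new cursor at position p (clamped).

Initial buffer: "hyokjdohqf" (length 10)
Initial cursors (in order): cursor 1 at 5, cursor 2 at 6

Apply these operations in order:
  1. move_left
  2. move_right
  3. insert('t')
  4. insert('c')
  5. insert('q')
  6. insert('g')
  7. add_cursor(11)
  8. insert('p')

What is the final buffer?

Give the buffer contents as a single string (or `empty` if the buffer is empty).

Answer: hyokjtcqgpdtpcqgpohqf

Derivation:
After op 1 (move_left): buffer="hyokjdohqf" (len 10), cursors c1@4 c2@5, authorship ..........
After op 2 (move_right): buffer="hyokjdohqf" (len 10), cursors c1@5 c2@6, authorship ..........
After op 3 (insert('t')): buffer="hyokjtdtohqf" (len 12), cursors c1@6 c2@8, authorship .....1.2....
After op 4 (insert('c')): buffer="hyokjtcdtcohqf" (len 14), cursors c1@7 c2@10, authorship .....11.22....
After op 5 (insert('q')): buffer="hyokjtcqdtcqohqf" (len 16), cursors c1@8 c2@12, authorship .....111.222....
After op 6 (insert('g')): buffer="hyokjtcqgdtcqgohqf" (len 18), cursors c1@9 c2@14, authorship .....1111.2222....
After op 7 (add_cursor(11)): buffer="hyokjtcqgdtcqgohqf" (len 18), cursors c1@9 c3@11 c2@14, authorship .....1111.2222....
After op 8 (insert('p')): buffer="hyokjtcqgpdtpcqgpohqf" (len 21), cursors c1@10 c3@13 c2@17, authorship .....11111.232222....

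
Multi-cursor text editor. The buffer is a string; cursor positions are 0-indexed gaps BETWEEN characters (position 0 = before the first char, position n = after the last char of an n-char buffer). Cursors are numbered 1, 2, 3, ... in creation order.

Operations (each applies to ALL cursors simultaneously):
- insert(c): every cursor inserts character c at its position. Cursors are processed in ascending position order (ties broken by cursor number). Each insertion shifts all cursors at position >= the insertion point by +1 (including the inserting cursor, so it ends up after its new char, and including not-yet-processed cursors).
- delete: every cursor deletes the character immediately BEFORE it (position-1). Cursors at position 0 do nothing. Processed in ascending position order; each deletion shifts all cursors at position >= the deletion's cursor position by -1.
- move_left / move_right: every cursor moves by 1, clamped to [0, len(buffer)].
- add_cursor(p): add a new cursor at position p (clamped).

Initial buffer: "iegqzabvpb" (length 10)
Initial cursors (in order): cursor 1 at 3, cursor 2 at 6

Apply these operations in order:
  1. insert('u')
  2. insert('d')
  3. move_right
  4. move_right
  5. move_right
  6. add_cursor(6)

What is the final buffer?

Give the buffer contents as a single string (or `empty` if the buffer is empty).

After op 1 (insert('u')): buffer="ieguqzaubvpb" (len 12), cursors c1@4 c2@8, authorship ...1...2....
After op 2 (insert('d')): buffer="iegudqzaudbvpb" (len 14), cursors c1@5 c2@10, authorship ...11...22....
After op 3 (move_right): buffer="iegudqzaudbvpb" (len 14), cursors c1@6 c2@11, authorship ...11...22....
After op 4 (move_right): buffer="iegudqzaudbvpb" (len 14), cursors c1@7 c2@12, authorship ...11...22....
After op 5 (move_right): buffer="iegudqzaudbvpb" (len 14), cursors c1@8 c2@13, authorship ...11...22....
After op 6 (add_cursor(6)): buffer="iegudqzaudbvpb" (len 14), cursors c3@6 c1@8 c2@13, authorship ...11...22....

Answer: iegudqzaudbvpb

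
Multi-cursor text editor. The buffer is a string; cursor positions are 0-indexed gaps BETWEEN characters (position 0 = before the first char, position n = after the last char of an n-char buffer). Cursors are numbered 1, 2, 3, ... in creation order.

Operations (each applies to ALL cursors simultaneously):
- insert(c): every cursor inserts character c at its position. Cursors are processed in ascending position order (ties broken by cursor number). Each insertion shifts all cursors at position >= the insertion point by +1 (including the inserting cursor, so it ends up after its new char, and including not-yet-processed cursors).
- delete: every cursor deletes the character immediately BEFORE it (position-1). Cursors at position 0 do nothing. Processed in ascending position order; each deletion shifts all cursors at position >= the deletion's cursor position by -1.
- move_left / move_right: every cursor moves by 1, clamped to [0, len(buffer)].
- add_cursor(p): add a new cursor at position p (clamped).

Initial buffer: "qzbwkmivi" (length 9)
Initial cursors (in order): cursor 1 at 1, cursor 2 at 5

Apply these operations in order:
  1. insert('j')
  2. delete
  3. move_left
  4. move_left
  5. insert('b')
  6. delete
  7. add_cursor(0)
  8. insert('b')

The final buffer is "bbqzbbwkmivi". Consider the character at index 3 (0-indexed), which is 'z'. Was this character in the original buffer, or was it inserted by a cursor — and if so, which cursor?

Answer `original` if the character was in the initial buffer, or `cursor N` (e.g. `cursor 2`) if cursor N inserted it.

Answer: original

Derivation:
After op 1 (insert('j')): buffer="qjzbwkjmivi" (len 11), cursors c1@2 c2@7, authorship .1....2....
After op 2 (delete): buffer="qzbwkmivi" (len 9), cursors c1@1 c2@5, authorship .........
After op 3 (move_left): buffer="qzbwkmivi" (len 9), cursors c1@0 c2@4, authorship .........
After op 4 (move_left): buffer="qzbwkmivi" (len 9), cursors c1@0 c2@3, authorship .........
After op 5 (insert('b')): buffer="bqzbbwkmivi" (len 11), cursors c1@1 c2@5, authorship 1...2......
After op 6 (delete): buffer="qzbwkmivi" (len 9), cursors c1@0 c2@3, authorship .........
After op 7 (add_cursor(0)): buffer="qzbwkmivi" (len 9), cursors c1@0 c3@0 c2@3, authorship .........
After op 8 (insert('b')): buffer="bbqzbbwkmivi" (len 12), cursors c1@2 c3@2 c2@6, authorship 13...2......
Authorship (.=original, N=cursor N): 1 3 . . . 2 . . . . . .
Index 3: author = original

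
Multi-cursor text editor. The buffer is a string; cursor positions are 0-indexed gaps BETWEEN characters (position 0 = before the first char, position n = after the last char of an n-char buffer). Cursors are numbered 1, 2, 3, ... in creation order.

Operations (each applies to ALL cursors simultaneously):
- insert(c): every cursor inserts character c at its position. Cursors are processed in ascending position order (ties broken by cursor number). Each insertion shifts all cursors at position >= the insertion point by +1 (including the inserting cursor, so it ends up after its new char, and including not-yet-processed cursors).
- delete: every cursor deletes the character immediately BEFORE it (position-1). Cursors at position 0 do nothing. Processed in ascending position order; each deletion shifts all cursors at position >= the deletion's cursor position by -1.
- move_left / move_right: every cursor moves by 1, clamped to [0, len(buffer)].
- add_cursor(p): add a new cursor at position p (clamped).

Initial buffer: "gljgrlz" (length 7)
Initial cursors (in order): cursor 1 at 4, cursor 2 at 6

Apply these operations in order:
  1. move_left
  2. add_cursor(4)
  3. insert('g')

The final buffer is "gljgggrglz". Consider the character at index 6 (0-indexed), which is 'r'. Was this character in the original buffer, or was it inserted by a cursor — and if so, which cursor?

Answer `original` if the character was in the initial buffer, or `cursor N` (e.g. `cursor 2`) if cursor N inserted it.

After op 1 (move_left): buffer="gljgrlz" (len 7), cursors c1@3 c2@5, authorship .......
After op 2 (add_cursor(4)): buffer="gljgrlz" (len 7), cursors c1@3 c3@4 c2@5, authorship .......
After op 3 (insert('g')): buffer="gljgggrglz" (len 10), cursors c1@4 c3@6 c2@8, authorship ...1.3.2..
Authorship (.=original, N=cursor N): . . . 1 . 3 . 2 . .
Index 6: author = original

Answer: original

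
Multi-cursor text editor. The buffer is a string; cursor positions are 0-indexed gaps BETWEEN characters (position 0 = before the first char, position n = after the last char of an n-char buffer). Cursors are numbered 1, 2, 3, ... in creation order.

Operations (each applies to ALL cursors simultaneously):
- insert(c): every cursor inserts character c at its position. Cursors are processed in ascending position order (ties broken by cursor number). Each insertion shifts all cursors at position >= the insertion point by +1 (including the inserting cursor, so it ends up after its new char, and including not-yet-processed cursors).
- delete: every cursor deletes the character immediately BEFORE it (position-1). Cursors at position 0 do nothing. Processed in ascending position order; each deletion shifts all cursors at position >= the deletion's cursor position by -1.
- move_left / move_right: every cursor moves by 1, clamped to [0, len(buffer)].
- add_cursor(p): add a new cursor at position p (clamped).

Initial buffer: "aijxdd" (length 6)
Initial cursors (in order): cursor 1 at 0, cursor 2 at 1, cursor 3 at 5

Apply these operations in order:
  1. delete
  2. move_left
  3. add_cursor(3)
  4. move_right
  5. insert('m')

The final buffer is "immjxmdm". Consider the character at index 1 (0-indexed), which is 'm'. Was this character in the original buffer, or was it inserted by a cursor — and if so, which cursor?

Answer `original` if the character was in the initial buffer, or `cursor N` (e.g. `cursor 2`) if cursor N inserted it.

After op 1 (delete): buffer="ijxd" (len 4), cursors c1@0 c2@0 c3@3, authorship ....
After op 2 (move_left): buffer="ijxd" (len 4), cursors c1@0 c2@0 c3@2, authorship ....
After op 3 (add_cursor(3)): buffer="ijxd" (len 4), cursors c1@0 c2@0 c3@2 c4@3, authorship ....
After op 4 (move_right): buffer="ijxd" (len 4), cursors c1@1 c2@1 c3@3 c4@4, authorship ....
After op 5 (insert('m')): buffer="immjxmdm" (len 8), cursors c1@3 c2@3 c3@6 c4@8, authorship .12..3.4
Authorship (.=original, N=cursor N): . 1 2 . . 3 . 4
Index 1: author = 1

Answer: cursor 1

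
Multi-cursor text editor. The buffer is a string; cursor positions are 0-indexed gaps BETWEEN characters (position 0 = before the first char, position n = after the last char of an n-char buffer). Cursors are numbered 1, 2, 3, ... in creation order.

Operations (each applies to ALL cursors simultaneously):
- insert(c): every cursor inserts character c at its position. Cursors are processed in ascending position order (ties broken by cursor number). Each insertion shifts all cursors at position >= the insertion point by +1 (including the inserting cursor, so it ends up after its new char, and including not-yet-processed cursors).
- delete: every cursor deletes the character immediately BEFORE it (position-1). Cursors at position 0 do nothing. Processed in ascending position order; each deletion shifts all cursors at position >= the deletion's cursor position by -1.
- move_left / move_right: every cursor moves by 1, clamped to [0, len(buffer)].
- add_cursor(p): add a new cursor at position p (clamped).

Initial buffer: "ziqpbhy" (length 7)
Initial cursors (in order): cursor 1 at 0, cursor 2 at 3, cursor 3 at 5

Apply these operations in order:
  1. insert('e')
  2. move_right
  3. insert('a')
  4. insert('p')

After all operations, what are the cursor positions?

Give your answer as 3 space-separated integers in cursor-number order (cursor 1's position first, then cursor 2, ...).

After op 1 (insert('e')): buffer="eziqepbehy" (len 10), cursors c1@1 c2@5 c3@8, authorship 1...2..3..
After op 2 (move_right): buffer="eziqepbehy" (len 10), cursors c1@2 c2@6 c3@9, authorship 1...2..3..
After op 3 (insert('a')): buffer="ezaiqepabehay" (len 13), cursors c1@3 c2@8 c3@12, authorship 1.1..2.2.3.3.
After op 4 (insert('p')): buffer="ezapiqepapbehapy" (len 16), cursors c1@4 c2@10 c3@15, authorship 1.11..2.22.3.33.

Answer: 4 10 15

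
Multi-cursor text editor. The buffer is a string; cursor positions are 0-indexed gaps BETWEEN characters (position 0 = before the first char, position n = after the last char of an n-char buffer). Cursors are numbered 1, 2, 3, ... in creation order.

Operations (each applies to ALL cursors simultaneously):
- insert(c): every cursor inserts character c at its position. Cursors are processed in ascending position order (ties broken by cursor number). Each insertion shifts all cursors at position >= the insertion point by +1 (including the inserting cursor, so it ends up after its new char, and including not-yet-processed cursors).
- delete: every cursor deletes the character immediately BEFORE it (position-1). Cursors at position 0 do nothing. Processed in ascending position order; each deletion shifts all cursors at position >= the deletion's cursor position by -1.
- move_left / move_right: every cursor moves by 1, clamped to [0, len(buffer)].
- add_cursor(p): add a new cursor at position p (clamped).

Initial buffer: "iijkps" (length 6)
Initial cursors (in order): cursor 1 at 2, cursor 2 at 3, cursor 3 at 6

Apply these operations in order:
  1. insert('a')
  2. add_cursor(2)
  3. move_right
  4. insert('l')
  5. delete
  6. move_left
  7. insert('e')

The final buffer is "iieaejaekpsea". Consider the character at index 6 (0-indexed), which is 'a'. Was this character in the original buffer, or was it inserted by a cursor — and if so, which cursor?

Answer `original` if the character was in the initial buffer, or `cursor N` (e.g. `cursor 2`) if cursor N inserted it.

Answer: cursor 2

Derivation:
After op 1 (insert('a')): buffer="iiajakpsa" (len 9), cursors c1@3 c2@5 c3@9, authorship ..1.2...3
After op 2 (add_cursor(2)): buffer="iiajakpsa" (len 9), cursors c4@2 c1@3 c2@5 c3@9, authorship ..1.2...3
After op 3 (move_right): buffer="iiajakpsa" (len 9), cursors c4@3 c1@4 c2@6 c3@9, authorship ..1.2...3
After op 4 (insert('l')): buffer="iialjlaklpsal" (len 13), cursors c4@4 c1@6 c2@9 c3@13, authorship ..14.12.2..33
After op 5 (delete): buffer="iiajakpsa" (len 9), cursors c4@3 c1@4 c2@6 c3@9, authorship ..1.2...3
After op 6 (move_left): buffer="iiajakpsa" (len 9), cursors c4@2 c1@3 c2@5 c3@8, authorship ..1.2...3
After op 7 (insert('e')): buffer="iieaejaekpsea" (len 13), cursors c4@3 c1@5 c2@8 c3@12, authorship ..411.22...33
Authorship (.=original, N=cursor N): . . 4 1 1 . 2 2 . . . 3 3
Index 6: author = 2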